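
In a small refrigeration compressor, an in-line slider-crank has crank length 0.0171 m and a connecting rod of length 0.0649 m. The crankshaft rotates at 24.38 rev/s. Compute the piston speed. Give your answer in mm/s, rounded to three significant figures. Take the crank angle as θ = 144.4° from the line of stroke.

ω = 2π·24.4 = 153.2 rad/s
For an in-line slider-crank, x = r cosθ + √(L² − r² sin²θ), so v = −rω sinθ·[1 + r cosθ/√(L² − r² sin²θ)].
With r = 0.0171 m, L = 0.0649 m, θ = 144.4°: √(L² − r² sin²θ) = 0.064132 m.
v = −0.0171·153.2·0.58212·[1 + 0.0171·-0.81310/0.064132] = -1.1943 m/s.
|v| = 1.1943 m/s = 1194.3 mm/s.

1190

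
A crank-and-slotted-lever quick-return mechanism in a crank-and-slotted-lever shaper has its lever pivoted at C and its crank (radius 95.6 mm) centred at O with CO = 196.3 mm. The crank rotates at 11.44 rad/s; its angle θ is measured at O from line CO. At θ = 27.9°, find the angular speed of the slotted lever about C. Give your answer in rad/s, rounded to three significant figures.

ω = 11.44 rad/s
Crank pin A relative to C: A = (d + r cosθ, r sinθ); lever angle φ = atan2(r sinθ, d + r cosθ).
Differentiating tanφ: φ̇ = rω(d cosθ + r)/(d² + r² + 2dr cosθ).
d² + r² + 2dr cosθ = |CA|² = 0.080843 m²;  d cosθ + r = +0.26908 m.
|ω_lever| = |0.0956·11.44·+0.26908| / 0.080843 = 3.6402 rad/s.

3.64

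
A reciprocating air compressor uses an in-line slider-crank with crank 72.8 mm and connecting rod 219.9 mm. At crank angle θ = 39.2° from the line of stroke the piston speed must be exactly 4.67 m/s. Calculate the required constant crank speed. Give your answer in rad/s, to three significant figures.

80.4

For an in-line slider-crank, |v_piston| = rω|sinθ|·[1 + r cosθ/√(L² − r² sin²θ)].
With r = 0.0728 m, L = 0.2199 m, θ = 39.2°: the bracketed kinematic factor |dx/dθ| = 0.058083 m.
ω = v/|dx/dθ| = 4.67/0.058083 = 80.402 rad/s.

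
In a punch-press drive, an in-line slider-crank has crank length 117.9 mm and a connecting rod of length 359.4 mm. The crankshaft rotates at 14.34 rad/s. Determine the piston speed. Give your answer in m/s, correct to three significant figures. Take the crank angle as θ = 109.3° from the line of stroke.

ω = 14.34 rad/s
For an in-line slider-crank, x = r cosθ + √(L² − r² sin²θ), so v = −rω sinθ·[1 + r cosθ/√(L² − r² sin²θ)].
With r = 0.1179 m, L = 0.3594 m, θ = 109.3°: √(L² − r² sin²θ) = 0.34174 m.
v = −0.1179·14.34·0.94380·[1 + 0.1179·-0.33051/0.34174] = -1.4137 m/s.
|v| = 1.4137 m/s.

1.41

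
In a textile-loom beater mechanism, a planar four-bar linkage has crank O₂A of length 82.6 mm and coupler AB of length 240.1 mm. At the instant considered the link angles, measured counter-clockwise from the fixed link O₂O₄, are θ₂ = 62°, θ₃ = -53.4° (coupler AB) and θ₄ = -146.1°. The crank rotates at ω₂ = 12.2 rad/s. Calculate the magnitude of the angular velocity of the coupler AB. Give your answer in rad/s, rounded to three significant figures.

1.98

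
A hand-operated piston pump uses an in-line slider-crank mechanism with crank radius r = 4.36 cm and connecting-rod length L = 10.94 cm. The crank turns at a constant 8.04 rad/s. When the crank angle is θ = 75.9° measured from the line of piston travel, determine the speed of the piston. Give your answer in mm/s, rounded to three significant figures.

376

ω = 8.04 rad/s
For an in-line slider-crank, x = r cosθ + √(L² − r² sin²θ), so v = −rω sinθ·[1 + r cosθ/√(L² − r² sin²θ)].
With r = 0.0436 m, L = 0.1094 m, θ = 75.9°: √(L² − r² sin²θ) = 0.1009 m.
v = −0.0436·8.04·0.96987·[1 + 0.0436·0.24362/0.1009] = -0.37577 m/s.
|v| = 0.37577 m/s = 375.77 mm/s.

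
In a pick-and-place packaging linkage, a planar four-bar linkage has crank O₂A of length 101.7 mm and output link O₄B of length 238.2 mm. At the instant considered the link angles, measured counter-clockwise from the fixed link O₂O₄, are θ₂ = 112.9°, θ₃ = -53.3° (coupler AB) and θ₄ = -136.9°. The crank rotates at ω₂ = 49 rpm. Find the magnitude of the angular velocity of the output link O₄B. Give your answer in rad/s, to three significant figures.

ω₂ = 5.131 rad/s (from 49 rpm).
Differentiating the loop-closure r₂e^{iθ₂}+r₃e^{iθ₃}=r₁+r₄e^{iθ₄} gives r₂ω₂e^{iθ₂}+r₃ω₃e^{iθ₃}=r₄ω₄e^{iθ₄}.
Eliminating the other unknown: ω₄ = r₂ω₂ sin(θ₂−θ₃) / [r₄ sin(θ₄−θ₃)].
Numerator sine = +0.23853; denominator sine = -0.99377.
Result = 0.1017·5.131·(+0.23853) / (0.2382·(-0.99377)) = -0.52586 rad/s; magnitude 0.52586 rad/s.

0.526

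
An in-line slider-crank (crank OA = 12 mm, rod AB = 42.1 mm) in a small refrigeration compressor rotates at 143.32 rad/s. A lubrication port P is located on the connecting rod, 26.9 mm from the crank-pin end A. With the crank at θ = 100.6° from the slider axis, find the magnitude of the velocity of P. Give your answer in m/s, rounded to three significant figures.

ω = 143.3 rad/s.  Crank-pin speed |V_A| = rω = 1.7198 m/s, perpendicular to OA.
Rod angle: sinφ = −(r/L) sinθ ⇒ φ = -16.270°; ω_rod = −rω cosθ/√(L²−r²sin²θ) = +7.8282 rad/s.
V_P = V_A + ω_rod × AP, with AP = 0.0269 m along the rod.
Components: V_Px = −rω sinθ − a·ω_rod·sinφ = -1.6315 m/s;  V_Py = rω cosθ + a·ω_rod·cosφ = -0.11422 m/s.
|V_P| = √(V_Px² + V_Py²) = 1.6355 m/s.

1.64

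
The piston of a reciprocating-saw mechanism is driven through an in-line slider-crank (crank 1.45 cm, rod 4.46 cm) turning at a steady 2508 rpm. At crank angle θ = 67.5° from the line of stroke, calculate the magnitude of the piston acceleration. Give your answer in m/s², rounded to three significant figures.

ω = 2π·2508/60 = 262.6 rad/s
x(θ) = r cosθ + √(L² − r² sin²θ); with ω constant, a = ω²·d²x/dθ².
d²x/dθ² = −r cosθ − r²(cos2θ)/√u − r⁴ sin²2θ/(4u^{3/2}),  u = L² − r² sin²θ = 0.0018097 m².
Substituting r = 0.0145 m, L = 0.0446 m, θ = 67.5°: d²x/dθ² = -0.0021259 m.
a = ω²·d²x/dθ² = (262.6)²·(-0.0021259) = -146.64 m/s²;  |a| = 146.64 m/s².

147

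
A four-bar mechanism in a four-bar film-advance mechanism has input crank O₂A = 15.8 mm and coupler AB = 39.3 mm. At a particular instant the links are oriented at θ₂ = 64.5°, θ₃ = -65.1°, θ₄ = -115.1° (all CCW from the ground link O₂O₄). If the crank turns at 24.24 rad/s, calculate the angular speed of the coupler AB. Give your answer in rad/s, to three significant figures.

0.0888

ω₂ = 24.24 rad/s
Differentiating the loop-closure r₂e^{iθ₂}+r₃e^{iθ₃}=r₁+r₄e^{iθ₄} gives r₂ω₂e^{iθ₂}+r₃ω₃e^{iθ₃}=r₄ω₄e^{iθ₄}.
Eliminating the other unknown: ω₃ = r₂ω₂ sin(θ₄−θ₂) / [r₃ sin(θ₃−θ₄)].
Numerator sine = -0.00698; denominator sine = +0.76604.
Result = 0.0158·24.24·(-0.00698) / (0.0393·(+0.76604)) = -0.088813 rad/s; magnitude 0.088813 rad/s.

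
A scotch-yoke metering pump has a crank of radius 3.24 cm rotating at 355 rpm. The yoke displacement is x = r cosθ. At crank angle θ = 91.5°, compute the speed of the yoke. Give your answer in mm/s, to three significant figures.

1200

ω = 37.18 rad/s (from 355 rpm).
x = r cosθ ⇒ ẋ = −rω sinθ.
|v| = rω|sinθ| = 0.0324·37.18·|sin 91.5°| = 1.2041 m/s = 1204.1 mm/s.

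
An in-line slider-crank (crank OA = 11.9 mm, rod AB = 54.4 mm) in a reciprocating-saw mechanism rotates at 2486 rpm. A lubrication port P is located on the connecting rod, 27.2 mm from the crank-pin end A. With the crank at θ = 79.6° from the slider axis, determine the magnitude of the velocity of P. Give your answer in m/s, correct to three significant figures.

3.12

ω = 260.3 rad/s.  Crank-pin speed |V_A| = rω = 3.098 m/s, perpendicular to OA.
Rod angle: sinφ = −(r/L) sinθ ⇒ φ = -12.425°; ω_rod = −rω cosθ/√(L²−r²sin²θ) = -10.527 rad/s.
V_P = V_A + ω_rod × AP, with AP = 0.0272 m along the rod.
Components: V_Px = −rω sinθ − a·ω_rod·sinφ = -3.1087 m/s;  V_Py = rω cosθ + a·ω_rod·cosφ = +0.27962 m/s.
|V_P| = √(V_Px² + V_Py²) = 3.1212 m/s.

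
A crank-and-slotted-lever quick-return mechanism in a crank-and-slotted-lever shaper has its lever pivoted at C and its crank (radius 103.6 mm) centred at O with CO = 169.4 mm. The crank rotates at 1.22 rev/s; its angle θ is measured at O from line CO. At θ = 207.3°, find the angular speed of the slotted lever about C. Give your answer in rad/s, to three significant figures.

ω = 7.665 rad/s (from 1.22 rev/s).
Crank pin A relative to C: A = (d + r cosθ, r sinθ); lever angle φ = atan2(r sinθ, d + r cosθ).
Differentiating tanφ: φ̇ = rω(d cosθ + r)/(d² + r² + 2dr cosθ).
d² + r² + 2dr cosθ = |CA|² = 0.00823914 m²;  d cosθ + r = -0.046932 m.
|ω_lever| = |0.1036·7.665·-0.046932| / 0.00823914 = 4.5236 rad/s.

4.52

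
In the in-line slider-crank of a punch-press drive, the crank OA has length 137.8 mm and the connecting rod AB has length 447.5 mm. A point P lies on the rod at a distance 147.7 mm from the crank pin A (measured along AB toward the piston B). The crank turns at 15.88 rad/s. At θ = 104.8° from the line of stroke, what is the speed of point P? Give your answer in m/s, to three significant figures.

2.09

ω = 15.88 rad/s.  Crank-pin speed |V_A| = rω = 2.1883 m/s, perpendicular to OA.
Rod angle: sinφ = −(r/L) sinθ ⇒ φ = -17.321°; ω_rod = −rω cosθ/√(L²−r²sin²θ) = +1.3085 rad/s.
V_P = V_A + ω_rod × AP, with AP = 0.1477 m along the rod.
Components: V_Px = −rω sinθ − a·ω_rod·sinφ = -2.0581 m/s;  V_Py = rω cosθ + a·ω_rod·cosφ = -0.37449 m/s.
|V_P| = √(V_Px² + V_Py²) = 2.0919 m/s.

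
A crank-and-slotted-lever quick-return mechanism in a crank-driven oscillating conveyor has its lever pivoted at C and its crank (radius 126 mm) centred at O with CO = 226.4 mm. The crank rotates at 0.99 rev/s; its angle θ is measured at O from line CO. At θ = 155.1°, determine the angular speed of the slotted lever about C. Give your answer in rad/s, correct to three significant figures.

ω = 6.22 rad/s (from 0.99 rev/s).
Crank pin A relative to C: A = (d + r cosθ, r sinθ); lever angle φ = atan2(r sinθ, d + r cosθ).
Differentiating tanφ: φ̇ = rω(d cosθ + r)/(d² + r² + 2dr cosθ).
d² + r² + 2dr cosθ = |CA|² = 0.0153836 m²;  d cosθ + r = -0.079355 m.
|ω_lever| = |0.126·6.22·-0.079355| / 0.0153836 = 4.043 rad/s.

4.04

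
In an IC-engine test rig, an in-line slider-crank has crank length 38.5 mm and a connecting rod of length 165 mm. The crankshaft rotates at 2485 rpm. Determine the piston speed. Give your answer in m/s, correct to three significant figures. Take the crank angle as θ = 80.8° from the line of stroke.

ω = 2π·2485/60 = 260.2 rad/s
For an in-line slider-crank, x = r cosθ + √(L² − r² sin²θ), so v = −rω sinθ·[1 + r cosθ/√(L² − r² sin²θ)].
With r = 0.0385 m, L = 0.165 m, θ = 80.8°: √(L² − r² sin²θ) = 0.16056 m.
v = −0.0385·260.2·0.98714·[1 + 0.0385·0.15988/0.16056] = -10.269 m/s.
|v| = 10.269 m/s.

10.3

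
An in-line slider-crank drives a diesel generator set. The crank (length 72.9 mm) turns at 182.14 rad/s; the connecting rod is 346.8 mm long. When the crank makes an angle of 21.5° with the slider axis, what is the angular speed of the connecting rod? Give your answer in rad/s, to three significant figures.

ω = 182.1 rad/s
The rod makes angle φ with the slider axis where L sinφ = r sinθ; differentiating, L cosφ·φ̇ = r ω cosθ.
L cosφ = √(L² − r² sin²θ) = 0.34577 m.
|ω_rod| = r ω |cosθ| / √(L² − r² sin²θ) = 0.0729·182.1·0.93042/0.34577 = 35.729 rad/s.

35.7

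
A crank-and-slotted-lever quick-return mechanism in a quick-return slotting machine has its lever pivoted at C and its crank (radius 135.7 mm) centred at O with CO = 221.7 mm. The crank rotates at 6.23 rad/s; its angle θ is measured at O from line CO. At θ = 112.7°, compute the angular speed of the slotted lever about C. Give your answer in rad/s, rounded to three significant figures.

0.956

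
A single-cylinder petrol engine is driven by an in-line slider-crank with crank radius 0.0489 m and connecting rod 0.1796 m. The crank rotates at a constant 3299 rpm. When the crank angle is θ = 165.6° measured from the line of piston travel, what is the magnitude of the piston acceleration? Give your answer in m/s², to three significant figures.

ω = 2π·3299/60 = 345.5 rad/s
x(θ) = r cosθ + √(L² − r² sin²θ); with ω constant, a = ω²·d²x/dθ².
d²x/dθ² = −r cosθ − r²(cos2θ)/√u − r⁴ sin²2θ/(4u^{3/2}),  u = L² − r² sin²θ = 0.0321083 m².
Substituting r = 0.0489 m, L = 0.1796 m, θ = 165.6°: d²x/dθ² = +0.035612 m.
a = ω²·d²x/dθ² = (345.5)²·(+0.035612) = +4250.3 m/s²;  |a| = 4250.3 m/s².

4250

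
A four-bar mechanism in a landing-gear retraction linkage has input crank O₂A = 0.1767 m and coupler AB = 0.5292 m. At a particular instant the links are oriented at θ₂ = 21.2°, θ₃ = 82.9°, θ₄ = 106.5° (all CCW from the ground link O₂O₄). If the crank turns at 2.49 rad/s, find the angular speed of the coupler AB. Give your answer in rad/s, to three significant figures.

ω₂ = 2.49 rad/s
Differentiating the loop-closure r₂e^{iθ₂}+r₃e^{iθ₃}=r₁+r₄e^{iθ₄} gives r₂ω₂e^{iθ₂}+r₃ω₃e^{iθ₃}=r₄ω₄e^{iθ₄}.
Eliminating the other unknown: ω₃ = r₂ω₂ sin(θ₄−θ₂) / [r₃ sin(θ₃−θ₄)].
Numerator sine = +0.99664; denominator sine = -0.40035.
Result = 0.1767·2.49·(+0.99664) / (0.5292·(-0.40035)) = -2.0697 rad/s; magnitude 2.0697 rad/s.

2.07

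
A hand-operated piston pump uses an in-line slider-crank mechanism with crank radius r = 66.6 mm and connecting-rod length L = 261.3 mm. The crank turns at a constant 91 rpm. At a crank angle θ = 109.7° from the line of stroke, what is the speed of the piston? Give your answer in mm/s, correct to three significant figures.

ω = 2π·91/60 = 9.529 rad/s
For an in-line slider-crank, x = r cosθ + √(L² − r² sin²θ), so v = −rω sinθ·[1 + r cosθ/√(L² − r² sin²θ)].
With r = 0.0666 m, L = 0.2613 m, θ = 109.7°: √(L² − r² sin²θ) = 0.25367 m.
v = −0.0666·9.529·0.94147·[1 + 0.0666·-0.33710/0.25367] = -0.54463 m/s.
|v| = 0.54463 m/s = 544.63 mm/s.

545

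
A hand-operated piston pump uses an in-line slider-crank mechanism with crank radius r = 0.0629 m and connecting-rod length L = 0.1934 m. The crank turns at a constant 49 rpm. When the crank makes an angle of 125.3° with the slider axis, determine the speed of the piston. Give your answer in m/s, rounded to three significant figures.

ω = 2π·49/60 = 5.131 rad/s
For an in-line slider-crank, x = r cosθ + √(L² − r² sin²θ), so v = −rω sinθ·[1 + r cosθ/√(L² − r² sin²θ)].
With r = 0.0629 m, L = 0.1934 m, θ = 125.3°: √(L² − r² sin²θ) = 0.18646 m.
v = −0.0629·5.131·0.81614·[1 + 0.0629·-0.57786/0.18646] = -0.21207 m/s.
|v| = 0.21207 m/s.

0.212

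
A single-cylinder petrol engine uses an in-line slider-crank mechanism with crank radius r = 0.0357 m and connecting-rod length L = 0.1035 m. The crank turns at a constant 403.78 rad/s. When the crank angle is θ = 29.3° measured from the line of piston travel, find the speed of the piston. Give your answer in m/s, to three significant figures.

9.21

ω = 403.8 rad/s
For an in-line slider-crank, x = r cosθ + √(L² − r² sin²θ), so v = −rω sinθ·[1 + r cosθ/√(L² − r² sin²θ)].
With r = 0.0357 m, L = 0.1035 m, θ = 29.3°: √(L² − r² sin²θ) = 0.10201 m.
v = −0.0357·403.8·0.48938·[1 + 0.0357·0.87207/0.10201] = -9.2073 m/s.
|v| = 9.2073 m/s.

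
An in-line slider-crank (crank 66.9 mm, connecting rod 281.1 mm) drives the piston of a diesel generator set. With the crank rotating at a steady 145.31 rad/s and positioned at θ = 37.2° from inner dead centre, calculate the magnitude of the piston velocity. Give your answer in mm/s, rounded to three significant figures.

7000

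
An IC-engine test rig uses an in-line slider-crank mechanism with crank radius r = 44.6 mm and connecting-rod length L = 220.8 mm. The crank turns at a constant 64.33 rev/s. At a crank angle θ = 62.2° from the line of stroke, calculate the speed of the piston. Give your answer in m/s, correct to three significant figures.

17.5

ω = 2π·64.3 = 404.2 rad/s
For an in-line slider-crank, x = r cosθ + √(L² − r² sin²θ), so v = −rω sinθ·[1 + r cosθ/√(L² − r² sin²θ)].
With r = 0.0446 m, L = 0.2208 m, θ = 62.2°: √(L² − r² sin²θ) = 0.21725 m.
v = −0.0446·404.2·0.88458·[1 + 0.0446·0.46639/0.21725] = -17.473 m/s.
|v| = 17.473 m/s.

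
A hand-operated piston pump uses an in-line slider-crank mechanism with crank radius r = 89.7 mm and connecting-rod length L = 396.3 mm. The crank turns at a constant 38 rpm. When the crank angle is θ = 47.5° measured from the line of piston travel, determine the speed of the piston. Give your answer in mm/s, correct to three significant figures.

ω = 2π·38/60 = 3.979 rad/s
For an in-line slider-crank, x = r cosθ + √(L² − r² sin²θ), so v = −rω sinθ·[1 + r cosθ/√(L² − r² sin²θ)].
With r = 0.0897 m, L = 0.3963 m, θ = 47.5°: √(L² − r² sin²θ) = 0.39074 m.
v = −0.0897·3.979·0.73728·[1 + 0.0897·0.67559/0.39074] = -0.30398 m/s.
|v| = 0.30398 m/s = 303.98 mm/s.

304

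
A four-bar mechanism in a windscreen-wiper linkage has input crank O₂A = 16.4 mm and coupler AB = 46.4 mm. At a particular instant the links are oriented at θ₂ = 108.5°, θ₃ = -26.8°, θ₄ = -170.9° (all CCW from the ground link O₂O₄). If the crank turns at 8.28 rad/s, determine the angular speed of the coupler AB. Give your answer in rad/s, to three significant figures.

ω₂ = 8.28 rad/s
Differentiating the loop-closure r₂e^{iθ₂}+r₃e^{iθ₃}=r₁+r₄e^{iθ₄} gives r₂ω₂e^{iθ₂}+r₃ω₃e^{iθ₃}=r₄ω₄e^{iθ₄}.
Eliminating the other unknown: ω₃ = r₂ω₂ sin(θ₄−θ₂) / [r₃ sin(θ₃−θ₄)].
Numerator sine = +0.98657; denominator sine = +0.58637.
Result = 0.0164·8.28·(+0.98657) / (0.0464·(+0.58637)) = +4.9239 rad/s; magnitude 4.9239 rad/s.

4.92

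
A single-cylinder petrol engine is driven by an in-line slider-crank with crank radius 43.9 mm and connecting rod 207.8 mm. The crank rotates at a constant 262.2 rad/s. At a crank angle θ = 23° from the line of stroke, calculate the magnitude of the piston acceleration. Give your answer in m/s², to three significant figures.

3230

ω = 262.2 rad/s
x(θ) = r cosθ + √(L² − r² sin²θ); with ω constant, a = ω²·d²x/dθ².
d²x/dθ² = −r cosθ − r²(cos2θ)/√u − r⁴ sin²2θ/(4u^{3/2}),  u = L² − r² sin²θ = 0.0428866 m².
Substituting r = 0.0439 m, L = 0.2078 m, θ = 23°: d²x/dθ² = -0.046929 m.
a = ω²·d²x/dθ² = (262.2)²·(-0.046929) = -3226.3 m/s²;  |a| = 3226.3 m/s².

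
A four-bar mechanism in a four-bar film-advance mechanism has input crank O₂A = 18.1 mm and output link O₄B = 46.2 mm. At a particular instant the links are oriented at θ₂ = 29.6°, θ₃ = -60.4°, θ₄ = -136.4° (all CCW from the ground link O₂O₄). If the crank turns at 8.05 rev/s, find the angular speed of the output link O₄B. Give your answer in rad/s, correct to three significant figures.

20.4

ω₂ = 50.58 rad/s (from 8.05 rev/s).
Differentiating the loop-closure r₂e^{iθ₂}+r₃e^{iθ₃}=r₁+r₄e^{iθ₄} gives r₂ω₂e^{iθ₂}+r₃ω₃e^{iθ₃}=r₄ω₄e^{iθ₄}.
Eliminating the other unknown: ω₄ = r₂ω₂ sin(θ₂−θ₃) / [r₄ sin(θ₄−θ₃)].
Numerator sine = +1.00000; denominator sine = -0.97030.
Result = 0.0181·50.58·(+1.00000) / (0.0462·(-0.97030)) = -20.422 rad/s; magnitude 20.422 rad/s.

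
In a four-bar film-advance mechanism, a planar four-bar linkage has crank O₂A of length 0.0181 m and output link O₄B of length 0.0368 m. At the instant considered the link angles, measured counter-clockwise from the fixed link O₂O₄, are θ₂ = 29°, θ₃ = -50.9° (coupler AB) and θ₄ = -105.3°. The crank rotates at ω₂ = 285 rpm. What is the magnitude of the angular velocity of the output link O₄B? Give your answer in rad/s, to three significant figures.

17.8

ω₂ = 29.85 rad/s (from 285 rpm).
Differentiating the loop-closure r₂e^{iθ₂}+r₃e^{iθ₃}=r₁+r₄e^{iθ₄} gives r₂ω₂e^{iθ₂}+r₃ω₃e^{iθ₃}=r₄ω₄e^{iθ₄}.
Eliminating the other unknown: ω₄ = r₂ω₂ sin(θ₂−θ₃) / [r₄ sin(θ₄−θ₃)].
Numerator sine = +0.98450; denominator sine = -0.81310.
Result = 0.0181·29.85·(+0.98450) / (0.0368·(-0.81310)) = -17.774 rad/s; magnitude 17.774 rad/s.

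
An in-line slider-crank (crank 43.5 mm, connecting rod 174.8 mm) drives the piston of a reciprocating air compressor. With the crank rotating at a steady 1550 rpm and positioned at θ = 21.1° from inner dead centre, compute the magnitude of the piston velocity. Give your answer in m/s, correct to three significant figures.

3.13

ω = 2π·1550/60 = 162.3 rad/s
For an in-line slider-crank, x = r cosθ + √(L² − r² sin²θ), so v = −rω sinθ·[1 + r cosθ/√(L² − r² sin²θ)].
With r = 0.0435 m, L = 0.1748 m, θ = 21.1°: √(L² − r² sin²θ) = 0.1741 m.
v = −0.0435·162.3·0.36000·[1 + 0.0435·0.93295/0.1741] = -3.1344 m/s.
|v| = 3.1344 m/s.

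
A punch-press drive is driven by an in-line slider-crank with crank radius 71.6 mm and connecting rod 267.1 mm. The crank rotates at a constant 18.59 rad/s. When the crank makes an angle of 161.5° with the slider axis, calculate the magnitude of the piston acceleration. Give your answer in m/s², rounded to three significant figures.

ω = 18.59 rad/s
x(θ) = r cosθ + √(L² − r² sin²θ); with ω constant, a = ω²·d²x/dθ².
d²x/dθ² = −r cosθ − r²(cos2θ)/√u − r⁴ sin²2θ/(4u^{3/2}),  u = L² − r² sin²θ = 0.0708263 m².
Substituting r = 0.0716 m, L = 0.2671 m, θ = 161.5°: d²x/dθ² = +0.052389 m.
a = ω²·d²x/dθ² = (18.59)²·(+0.052389) = +18.105 m/s²;  |a| = 18.105 m/s².

18.1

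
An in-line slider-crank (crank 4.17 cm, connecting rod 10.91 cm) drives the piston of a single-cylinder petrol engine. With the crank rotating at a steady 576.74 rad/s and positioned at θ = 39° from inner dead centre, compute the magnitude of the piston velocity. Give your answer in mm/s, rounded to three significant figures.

19800

ω = 576.7 rad/s
For an in-line slider-crank, x = r cosθ + √(L² − r² sin²θ), so v = −rω sinθ·[1 + r cosθ/√(L² − r² sin²θ)].
With r = 0.0417 m, L = 0.1091 m, θ = 39°: √(L² − r² sin²θ) = 0.1059 m.
v = −0.0417·576.7·0.62932·[1 + 0.0417·0.77715/0.1059] = -19.767 m/s.
|v| = 19.767 m/s = 19767 mm/s.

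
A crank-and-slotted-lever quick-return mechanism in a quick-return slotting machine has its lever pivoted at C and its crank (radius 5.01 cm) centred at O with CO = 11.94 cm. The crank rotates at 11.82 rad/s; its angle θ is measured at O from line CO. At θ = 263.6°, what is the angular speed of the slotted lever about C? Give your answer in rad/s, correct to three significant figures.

ω = 11.82 rad/s
Crank pin A relative to C: A = (d + r cosθ, r sinθ); lever angle φ = atan2(r sinθ, d + r cosθ).
Differentiating tanφ: φ̇ = rω(d cosθ + r)/(d² + r² + 2dr cosθ).
d² + r² + 2dr cosθ = |CA|² = 0.0154328 m²;  d cosθ + r = +0.036791 m.
|ω_lever| = |0.0501·11.82·+0.036791| / 0.0154328 = 1.4117 rad/s.

1.41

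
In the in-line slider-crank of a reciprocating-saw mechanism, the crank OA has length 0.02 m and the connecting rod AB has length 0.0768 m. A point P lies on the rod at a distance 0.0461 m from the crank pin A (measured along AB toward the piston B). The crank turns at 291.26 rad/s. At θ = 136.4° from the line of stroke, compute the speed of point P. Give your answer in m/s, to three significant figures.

ω = 291.3 rad/s.  Crank-pin speed |V_A| = rω = 5.8252 m/s, perpendicular to OA.
Rod angle: sinφ = −(r/L) sinθ ⇒ φ = -10.346°; ω_rod = −rω cosθ/√(L²−r²sin²θ) = +55.835 rad/s.
V_P = V_A + ω_rod × AP, with AP = 0.0461 m along the rod.
Components: V_Px = −rω sinθ − a·ω_rod·sinφ = -3.5549 m/s;  V_Py = rω cosθ + a·ω_rod·cosφ = -1.6863 m/s.
|V_P| = √(V_Px² + V_Py²) = 3.9346 m/s.

3.93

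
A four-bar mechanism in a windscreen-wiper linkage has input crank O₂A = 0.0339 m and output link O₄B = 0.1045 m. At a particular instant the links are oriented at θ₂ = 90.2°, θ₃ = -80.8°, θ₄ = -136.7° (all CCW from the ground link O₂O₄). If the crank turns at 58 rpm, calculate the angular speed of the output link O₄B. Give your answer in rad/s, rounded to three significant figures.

ω₂ = 6.074 rad/s (from 58 rpm).
Differentiating the loop-closure r₂e^{iθ₂}+r₃e^{iθ₃}=r₁+r₄e^{iθ₄} gives r₂ω₂e^{iθ₂}+r₃ω₃e^{iθ₃}=r₄ω₄e^{iθ₄}.
Eliminating the other unknown: ω₄ = r₂ω₂ sin(θ₂−θ₃) / [r₄ sin(θ₄−θ₃)].
Numerator sine = +0.15643; denominator sine = -0.82806.
Result = 0.0339·6.074·(+0.15643) / (0.1045·(-0.82806)) = -0.37223 rad/s; magnitude 0.37223 rad/s.

0.372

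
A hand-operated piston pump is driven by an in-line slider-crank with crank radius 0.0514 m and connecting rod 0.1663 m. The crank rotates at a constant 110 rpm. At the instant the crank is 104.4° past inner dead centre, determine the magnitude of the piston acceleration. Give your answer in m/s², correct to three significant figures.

3.62

ω = 2π·110/60 = 11.52 rad/s
x(θ) = r cosθ + √(L² − r² sin²θ); with ω constant, a = ω²·d²x/dθ².
d²x/dθ² = −r cosθ − r²(cos2θ)/√u − r⁴ sin²2θ/(4u^{3/2}),  u = L² − r² sin²θ = 0.0251771 m².
Substituting r = 0.0514 m, L = 0.1663 m, θ = 104.4°: d²x/dθ² = +0.027272 m.
a = ω²·d²x/dθ² = (11.52)²·(+0.027272) = +3.6188 m/s²;  |a| = 3.6188 m/s².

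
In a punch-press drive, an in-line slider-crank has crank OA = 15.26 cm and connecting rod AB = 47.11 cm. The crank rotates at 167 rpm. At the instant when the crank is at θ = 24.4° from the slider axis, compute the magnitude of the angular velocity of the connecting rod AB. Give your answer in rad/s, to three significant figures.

5.21

ω = 17.49 rad/s (converted from 167 rpm).
The rod makes angle φ with the slider axis where L sinφ = r sinθ; differentiating, L cosφ·φ̇ = r ω cosθ.
L cosφ = √(L² − r² sin²θ) = 0.46686 m.
|ω_rod| = r ω |cosθ| / √(L² − r² sin²θ) = 0.1526·17.49·0.91068/0.46686 = 5.2057 rad/s.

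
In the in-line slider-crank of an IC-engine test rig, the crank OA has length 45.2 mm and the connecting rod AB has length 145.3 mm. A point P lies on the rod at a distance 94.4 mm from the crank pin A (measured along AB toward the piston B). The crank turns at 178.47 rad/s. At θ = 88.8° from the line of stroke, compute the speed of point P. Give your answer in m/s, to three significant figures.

8.10

ω = 178.5 rad/s.  Crank-pin speed |V_A| = rω = 8.0668 m/s, perpendicular to OA.
Rod angle: sinφ = −(r/L) sinθ ⇒ φ = -18.120°; ω_rod = −rω cosθ/√(L²−r²sin²θ) = -1.2234 rad/s.
V_P = V_A + ω_rod × AP, with AP = 0.0944 m along the rod.
Components: V_Px = −rω sinθ − a·ω_rod·sinφ = -8.101 m/s;  V_Py = rω cosθ + a·ω_rod·cosφ = +0.059181 m/s.
|V_P| = √(V_Px² + V_Py²) = 8.1012 m/s.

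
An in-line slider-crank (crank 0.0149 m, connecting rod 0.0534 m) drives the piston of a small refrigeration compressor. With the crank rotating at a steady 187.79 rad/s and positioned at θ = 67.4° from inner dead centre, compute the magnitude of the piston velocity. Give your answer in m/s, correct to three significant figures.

2.87

ω = 187.8 rad/s
For an in-line slider-crank, x = r cosθ + √(L² − r² sin²θ), so v = −rω sinθ·[1 + r cosθ/√(L² − r² sin²θ)].
With r = 0.0149 m, L = 0.0534 m, θ = 67.4°: √(L² − r² sin²θ) = 0.051598 m.
v = −0.0149·187.8·0.92321·[1 + 0.0149·0.38430/0.051598] = -2.8699 m/s.
|v| = 2.8699 m/s.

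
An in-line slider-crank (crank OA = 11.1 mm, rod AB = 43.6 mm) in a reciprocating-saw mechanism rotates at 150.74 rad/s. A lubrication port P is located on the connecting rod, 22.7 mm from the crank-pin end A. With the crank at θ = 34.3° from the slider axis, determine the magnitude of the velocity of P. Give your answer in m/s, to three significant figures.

1.24

ω = 150.7 rad/s.  Crank-pin speed |V_A| = rω = 1.6732 m/s, perpendicular to OA.
Rod angle: sinφ = −(r/L) sinθ ⇒ φ = -8.248°; ω_rod = −rω cosθ/√(L²−r²sin²θ) = -32.034 rad/s.
V_P = V_A + ω_rod × AP, with AP = 0.0227 m along the rod.
Components: V_Px = −rω sinθ − a·ω_rod·sinφ = -1.0472 m/s;  V_Py = rω cosθ + a·ω_rod·cosφ = +0.66259 m/s.
|V_P| = √(V_Px² + V_Py²) = 1.2392 m/s.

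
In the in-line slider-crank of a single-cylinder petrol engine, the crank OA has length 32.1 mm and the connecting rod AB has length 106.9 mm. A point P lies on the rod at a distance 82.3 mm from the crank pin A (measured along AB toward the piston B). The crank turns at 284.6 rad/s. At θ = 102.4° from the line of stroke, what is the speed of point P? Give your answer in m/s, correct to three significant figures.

8.47

ω = 284.6 rad/s.  Crank-pin speed |V_A| = rω = 9.1357 m/s, perpendicular to OA.
Rod angle: sinφ = −(r/L) sinθ ⇒ φ = -17.054°; ω_rod = −rω cosθ/√(L²−r²sin²θ) = +19.195 rad/s.
V_P = V_A + ω_rod × AP, with AP = 0.0823 m along the rod.
Components: V_Px = −rω sinθ − a·ω_rod·sinφ = -8.4592 m/s;  V_Py = rω cosθ + a·ω_rod·cosφ = -0.45144 m/s.
|V_P| = √(V_Px² + V_Py²) = 8.4713 m/s.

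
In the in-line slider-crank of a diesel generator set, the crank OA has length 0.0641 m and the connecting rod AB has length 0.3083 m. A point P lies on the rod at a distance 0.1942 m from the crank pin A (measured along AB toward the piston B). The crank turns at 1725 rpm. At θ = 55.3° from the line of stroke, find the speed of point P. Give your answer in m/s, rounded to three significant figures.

ω = 180.6 rad/s.  Crank-pin speed |V_A| = rω = 11.579 m/s, perpendicular to OA.
Rod angle: sinφ = −(r/L) sinθ ⇒ φ = -9.842°; ω_rod = −rω cosθ/√(L²−r²sin²θ) = -21.7 rad/s.
V_P = V_A + ω_rod × AP, with AP = 0.1942 m along the rod.
Components: V_Px = −rω sinθ − a·ω_rod·sinφ = -10.24 m/s;  V_Py = rω cosθ + a·ω_rod·cosφ = +2.4396 m/s.
|V_P| = √(V_Px² + V_Py²) = 10.527 m/s.

10.5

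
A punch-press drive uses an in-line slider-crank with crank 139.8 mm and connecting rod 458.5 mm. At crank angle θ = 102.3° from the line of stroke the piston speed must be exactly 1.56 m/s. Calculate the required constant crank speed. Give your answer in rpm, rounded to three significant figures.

117

For an in-line slider-crank, |v_piston| = rω|sinθ|·[1 + r cosθ/√(L² − r² sin²θ)].
With r = 0.1398 m, L = 0.4585 m, θ = 102.3°: the bracketed kinematic factor |dx/dθ| = 0.1273 m.
ω = v/|dx/dθ| = 1.56/0.1273 = 12.255 rad/s.
N = 60ω/(2π) = 117.02 rpm.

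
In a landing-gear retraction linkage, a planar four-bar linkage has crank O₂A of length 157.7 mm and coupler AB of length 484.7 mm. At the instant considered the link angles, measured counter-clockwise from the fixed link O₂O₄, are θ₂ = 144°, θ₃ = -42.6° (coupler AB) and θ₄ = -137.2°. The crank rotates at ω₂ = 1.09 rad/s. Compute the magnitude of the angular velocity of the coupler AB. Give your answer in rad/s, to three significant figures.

0.349

ω₂ = 1.09 rad/s
Differentiating the loop-closure r₂e^{iθ₂}+r₃e^{iθ₃}=r₁+r₄e^{iθ₄} gives r₂ω₂e^{iθ₂}+r₃ω₃e^{iθ₃}=r₄ω₄e^{iθ₄}.
Eliminating the other unknown: ω₃ = r₂ω₂ sin(θ₄−θ₂) / [r₃ sin(θ₃−θ₄)].
Numerator sine = +0.98096; denominator sine = +0.99678.
Result = 0.1577·1.09·(+0.98096) / (0.4847·(+0.99678)) = +0.34901 rad/s; magnitude 0.34901 rad/s.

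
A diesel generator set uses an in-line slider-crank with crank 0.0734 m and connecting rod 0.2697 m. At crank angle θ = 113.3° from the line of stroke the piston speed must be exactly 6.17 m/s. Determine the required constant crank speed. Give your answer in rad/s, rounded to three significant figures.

For an in-line slider-crank, |v_piston| = rω|sinθ|·[1 + r cosθ/√(L² − r² sin²θ)].
With r = 0.0734 m, L = 0.2697 m, θ = 113.3°: the bracketed kinematic factor |dx/dθ| = 0.059919 m.
ω = v/|dx/dθ| = 6.17/0.059919 = 102.97 rad/s.

103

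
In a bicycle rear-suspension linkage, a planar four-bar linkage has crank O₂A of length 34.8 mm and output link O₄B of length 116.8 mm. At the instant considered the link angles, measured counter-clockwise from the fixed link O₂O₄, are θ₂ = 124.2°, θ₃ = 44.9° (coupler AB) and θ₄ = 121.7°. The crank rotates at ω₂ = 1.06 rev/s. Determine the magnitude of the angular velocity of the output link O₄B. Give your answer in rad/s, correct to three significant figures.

2.00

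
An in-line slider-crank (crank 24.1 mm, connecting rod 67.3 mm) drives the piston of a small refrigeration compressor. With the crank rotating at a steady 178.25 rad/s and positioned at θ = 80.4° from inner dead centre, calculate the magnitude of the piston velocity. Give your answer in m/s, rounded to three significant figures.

4.51

ω = 178.2 rad/s
For an in-line slider-crank, x = r cosθ + √(L² − r² sin²θ), so v = −rω sinθ·[1 + r cosθ/√(L² − r² sin²θ)].
With r = 0.0241 m, L = 0.0673 m, θ = 80.4°: √(L² − r² sin²θ) = 0.062965 m.
v = −0.0241·178.2·0.98600·[1 + 0.0241·0.16677/0.062965] = -4.506 m/s.
|v| = 4.506 m/s.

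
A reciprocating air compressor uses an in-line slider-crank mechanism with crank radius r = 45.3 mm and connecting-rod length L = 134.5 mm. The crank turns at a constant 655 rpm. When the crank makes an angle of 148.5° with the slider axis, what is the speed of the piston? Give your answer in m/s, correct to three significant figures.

1.15

ω = 2π·655/60 = 68.59 rad/s
For an in-line slider-crank, x = r cosθ + √(L² − r² sin²θ), so v = −rω sinθ·[1 + r cosθ/√(L² − r² sin²θ)].
With r = 0.0453 m, L = 0.1345 m, θ = 148.5°: √(L² − r² sin²θ) = 0.1324 m.
v = −0.0453·68.59·0.52250·[1 + 0.0453·-0.85264/0.1324] = -1.1499 m/s.
|v| = 1.1499 m/s.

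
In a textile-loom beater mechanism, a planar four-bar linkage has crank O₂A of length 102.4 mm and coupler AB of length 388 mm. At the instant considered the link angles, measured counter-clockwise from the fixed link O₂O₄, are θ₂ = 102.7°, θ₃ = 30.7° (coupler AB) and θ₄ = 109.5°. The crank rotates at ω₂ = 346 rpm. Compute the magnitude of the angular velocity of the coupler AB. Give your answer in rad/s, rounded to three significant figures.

1.15

ω₂ = 36.23 rad/s (from 346 rpm).
Differentiating the loop-closure r₂e^{iθ₂}+r₃e^{iθ₃}=r₁+r₄e^{iθ₄} gives r₂ω₂e^{iθ₂}+r₃ω₃e^{iθ₃}=r₄ω₄e^{iθ₄}.
Eliminating the other unknown: ω₃ = r₂ω₂ sin(θ₄−θ₂) / [r₃ sin(θ₃−θ₄)].
Numerator sine = +0.11840; denominator sine = -0.98096.
Result = 0.1024·36.23·(+0.11840) / (0.388·(-0.98096)) = -1.1542 rad/s; magnitude 1.1542 rad/s.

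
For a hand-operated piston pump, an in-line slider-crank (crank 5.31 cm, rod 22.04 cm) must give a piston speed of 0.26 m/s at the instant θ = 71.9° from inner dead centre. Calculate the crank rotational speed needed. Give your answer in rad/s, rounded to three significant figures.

4.78

For an in-line slider-crank, |v_piston| = rω|sinθ|·[1 + r cosθ/√(L² − r² sin²θ)].
With r = 0.0531 m, L = 0.2204 m, θ = 71.9°: the bracketed kinematic factor |dx/dθ| = 0.054353 m.
ω = v/|dx/dθ| = 0.26/0.054353 = 4.7835 rad/s.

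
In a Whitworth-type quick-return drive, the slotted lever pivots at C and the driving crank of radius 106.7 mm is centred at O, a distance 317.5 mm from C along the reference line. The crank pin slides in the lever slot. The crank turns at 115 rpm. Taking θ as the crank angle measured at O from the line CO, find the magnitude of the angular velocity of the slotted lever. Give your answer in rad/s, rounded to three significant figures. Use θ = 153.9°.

4.47

ω = 12.04 rad/s (from 115 rpm).
Crank pin A relative to C: A = (d + r cosθ, r sinθ); lever angle φ = atan2(r sinθ, d + r cosθ).
Differentiating tanφ: φ̇ = rω(d cosθ + r)/(d² + r² + 2dr cosθ).
d² + r² + 2dr cosθ = |CA|² = 0.0513457 m²;  d cosθ + r = -0.17842 m.
|ω_lever| = |0.1067·12.04·-0.17842| / 0.0513457 = 4.4652 rad/s.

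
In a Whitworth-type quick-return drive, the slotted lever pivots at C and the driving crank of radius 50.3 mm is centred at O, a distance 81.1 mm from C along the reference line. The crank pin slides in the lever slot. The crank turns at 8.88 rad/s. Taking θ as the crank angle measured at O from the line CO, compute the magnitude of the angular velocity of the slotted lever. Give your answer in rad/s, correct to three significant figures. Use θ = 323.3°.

3.29

ω = 8.88 rad/s
Crank pin A relative to C: A = (d + r cosθ, r sinθ); lever angle φ = atan2(r sinθ, d + r cosθ).
Differentiating tanφ: φ̇ = rω(d cosθ + r)/(d² + r² + 2dr cosθ).
d² + r² + 2dr cosθ = |CA|² = 0.0156487 m²;  d cosθ + r = +0.11532 m.
|ω_lever| = |0.0503·8.88·+0.11532| / 0.0156487 = 3.2917 rad/s.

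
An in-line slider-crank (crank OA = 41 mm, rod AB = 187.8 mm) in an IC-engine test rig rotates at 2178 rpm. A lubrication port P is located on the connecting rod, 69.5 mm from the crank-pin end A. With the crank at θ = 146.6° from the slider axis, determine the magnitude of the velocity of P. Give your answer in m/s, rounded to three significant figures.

ω = 228.1 rad/s.  Crank-pin speed |V_A| = rω = 9.3513 m/s, perpendicular to OA.
Rod angle: sinφ = −(r/L) sinθ ⇒ φ = -6.902°; ω_rod = −rω cosθ/√(L²−r²sin²θ) = +41.874 rad/s.
V_P = V_A + ω_rod × AP, with AP = 0.0695 m along the rod.
Components: V_Px = −rω sinθ − a·ω_rod·sinφ = -4.7979 m/s;  V_Py = rω cosθ + a·ω_rod·cosφ = -4.9178 m/s.
|V_P| = √(V_Px² + V_Py²) = 6.8706 m/s.

6.87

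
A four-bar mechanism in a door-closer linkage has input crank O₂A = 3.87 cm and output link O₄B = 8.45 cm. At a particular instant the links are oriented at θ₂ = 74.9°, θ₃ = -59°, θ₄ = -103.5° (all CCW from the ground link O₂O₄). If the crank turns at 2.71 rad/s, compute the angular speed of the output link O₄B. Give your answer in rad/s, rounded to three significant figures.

ω₂ = 2.71 rad/s
Differentiating the loop-closure r₂e^{iθ₂}+r₃e^{iθ₃}=r₁+r₄e^{iθ₄} gives r₂ω₂e^{iθ₂}+r₃ω₃e^{iθ₃}=r₄ω₄e^{iθ₄}.
Eliminating the other unknown: ω₄ = r₂ω₂ sin(θ₂−θ₃) / [r₄ sin(θ₄−θ₃)].
Numerator sine = +0.72055; denominator sine = -0.70091.
Result = 0.0387·2.71·(+0.72055) / (0.0845·(-0.70091)) = -1.2759 rad/s; magnitude 1.2759 rad/s.

1.28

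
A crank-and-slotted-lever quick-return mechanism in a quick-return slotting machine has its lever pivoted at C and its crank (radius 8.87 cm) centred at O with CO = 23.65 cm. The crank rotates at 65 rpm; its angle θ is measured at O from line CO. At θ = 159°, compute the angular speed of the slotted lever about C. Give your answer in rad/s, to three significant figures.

3.24

ω = 6.807 rad/s (from 65 rpm).
Crank pin A relative to C: A = (d + r cosθ, r sinθ); lever angle φ = atan2(r sinθ, d + r cosθ).
Differentiating tanφ: φ̇ = rω(d cosθ + r)/(d² + r² + 2dr cosθ).
d² + r² + 2dr cosθ = |CA|² = 0.0246315 m²;  d cosθ + r = -0.13209 m.
|ω_lever| = |0.0887·6.807·-0.13209| / 0.0246315 = 3.2378 rad/s.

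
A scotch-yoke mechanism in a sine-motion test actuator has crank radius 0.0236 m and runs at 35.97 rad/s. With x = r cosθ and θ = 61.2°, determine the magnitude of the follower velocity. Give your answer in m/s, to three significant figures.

ω = 35.97 rad/s
x = r cosθ ⇒ ẋ = −rω sinθ.
|v| = rω|sinθ| = 0.0236·35.97·|sin 61.2°| = 0.74389 m/s.

0.744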